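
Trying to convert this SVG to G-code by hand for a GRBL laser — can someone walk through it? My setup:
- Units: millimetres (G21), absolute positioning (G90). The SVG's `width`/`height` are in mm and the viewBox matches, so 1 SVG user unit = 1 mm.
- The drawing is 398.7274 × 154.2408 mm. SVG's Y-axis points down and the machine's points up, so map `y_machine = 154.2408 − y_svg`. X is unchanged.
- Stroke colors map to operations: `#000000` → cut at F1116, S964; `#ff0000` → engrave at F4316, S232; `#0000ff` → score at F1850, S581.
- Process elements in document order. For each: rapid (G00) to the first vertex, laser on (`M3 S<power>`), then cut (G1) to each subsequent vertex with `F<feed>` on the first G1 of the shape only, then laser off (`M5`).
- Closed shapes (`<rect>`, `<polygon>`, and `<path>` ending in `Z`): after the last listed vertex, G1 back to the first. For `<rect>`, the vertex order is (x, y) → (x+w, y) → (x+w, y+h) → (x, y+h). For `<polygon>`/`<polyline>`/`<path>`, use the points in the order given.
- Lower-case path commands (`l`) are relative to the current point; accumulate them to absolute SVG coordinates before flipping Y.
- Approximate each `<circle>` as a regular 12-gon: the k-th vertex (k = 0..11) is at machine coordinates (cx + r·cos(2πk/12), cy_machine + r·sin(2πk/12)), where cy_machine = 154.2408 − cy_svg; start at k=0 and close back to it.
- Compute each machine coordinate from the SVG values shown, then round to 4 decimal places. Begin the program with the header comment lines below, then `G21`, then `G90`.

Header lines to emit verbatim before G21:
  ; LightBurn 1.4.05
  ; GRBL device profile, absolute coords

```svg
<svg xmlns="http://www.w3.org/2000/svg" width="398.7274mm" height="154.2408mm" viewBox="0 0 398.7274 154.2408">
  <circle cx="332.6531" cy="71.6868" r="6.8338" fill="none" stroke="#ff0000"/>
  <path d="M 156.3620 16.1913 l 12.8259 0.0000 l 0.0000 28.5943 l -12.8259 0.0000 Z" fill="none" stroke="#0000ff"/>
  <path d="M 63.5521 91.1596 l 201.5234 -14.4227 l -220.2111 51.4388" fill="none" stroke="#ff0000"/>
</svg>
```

viewBox `0 0 398.7274 154.2408` with mm width/height → 1 unit = 1 mm. Flip: y_m = 154.2408 − y_svg.

**Shape 1** — `<circle>` circle, stroke `#ff0000` → engrave (S232, F4316). Machine vertices: (339.4869,82.5540) → (338.5713,85.9709) → (336.0700,88.4722) → (332.6531,89.3878) → (329.2362,88.4722) → (326.7349,85.9709) → (325.8193,82.5540) → (326.7349,79.1371) → (329.2362,76.6358) → (332.6531,75.7202) → (336.0700,76.6358) → (338.5713,79.1371) → (339.4869,82.5540). Closed: final G1 returns to the first vertex.

**Shape 2** — `<path>` rectangle, stroke `#0000ff` → score (S581, F1850). Machine vertices: (156.3620,138.0495) → (169.1879,138.0495) → (169.1879,109.4552) → (156.3620,109.4552) → (156.3620,138.0495). Closed: final G1 returns to the first vertex.

**Shape 3** — `<path>` open polyline, stroke `#ff0000` → engrave (S232, F4316). Machine vertices: (63.5521,63.0812) → (265.0755,77.5039) → (44.8644,26.0651). Open path.

; LightBurn 1.4.05
; GRBL device profile, absolute coords
G21
G90
G00 X339.4869 Y82.5540
M3 S232
G1 X338.5713 Y85.9709 F4316
G1 X336.0700 Y88.4722
G1 X332.6531 Y89.3878
G1 X329.2362 Y88.4722
G1 X326.7349 Y85.9709
G1 X325.8193 Y82.5540
G1 X326.7349 Y79.1371
G1 X329.2362 Y76.6358
G1 X332.6531 Y75.7202
G1 X336.0700 Y76.6358
G1 X338.5713 Y79.1371
G1 X339.4869 Y82.5540
M5
G00 X156.3620 Y138.0495
M3 S581
G1 X169.1879 Y138.0495 F1850
G1 X169.1879 Y109.4552
G1 X156.3620 Y109.4552
G1 X156.3620 Y138.0495
M5
G00 X63.5521 Y63.0812
M3 S232
G1 X265.0755 Y77.5039 F4316
G1 X44.8644 Y26.0651
M5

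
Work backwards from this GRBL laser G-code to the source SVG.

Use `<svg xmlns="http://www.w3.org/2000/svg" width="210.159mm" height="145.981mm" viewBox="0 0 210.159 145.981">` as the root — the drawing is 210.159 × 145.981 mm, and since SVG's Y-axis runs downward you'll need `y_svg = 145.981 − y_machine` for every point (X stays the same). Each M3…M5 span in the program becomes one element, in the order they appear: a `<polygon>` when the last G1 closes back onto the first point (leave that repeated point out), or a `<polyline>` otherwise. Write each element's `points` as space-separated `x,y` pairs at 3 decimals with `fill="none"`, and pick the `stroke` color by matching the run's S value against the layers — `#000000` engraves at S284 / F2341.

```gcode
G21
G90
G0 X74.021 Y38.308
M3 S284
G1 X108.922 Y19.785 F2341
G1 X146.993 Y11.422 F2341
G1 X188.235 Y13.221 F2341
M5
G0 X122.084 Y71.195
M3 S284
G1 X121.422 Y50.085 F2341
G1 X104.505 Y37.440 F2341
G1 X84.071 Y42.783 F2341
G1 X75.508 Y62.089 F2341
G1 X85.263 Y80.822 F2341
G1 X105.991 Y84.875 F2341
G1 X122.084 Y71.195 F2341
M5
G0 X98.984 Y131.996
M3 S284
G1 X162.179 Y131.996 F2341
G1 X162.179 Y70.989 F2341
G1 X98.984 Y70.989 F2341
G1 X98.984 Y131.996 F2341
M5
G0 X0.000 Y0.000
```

<svg xmlns="http://www.w3.org/2000/svg" width="210.159mm" height="145.981mm" viewBox="0 0 210.159 145.981">
  <polyline points="74.021,107.673 108.922,126.196 146.993,134.559 188.235,132.760" fill="none" stroke="#000000"/>
  <polygon points="122.084,74.786 121.422,95.896 104.505,108.541 84.071,103.198 75.508,83.892 85.263,65.159 105.991,61.106" fill="none" stroke="#000000"/>
  <polygon points="98.984,13.985 162.179,13.985 162.179,74.992 98.984,74.992" fill="none" stroke="#000000"/>
</svg>

y_svg = 145.981 − y_m. Every run uses S284, so all elements get stroke `#000000` (engrave).

[1] open run; points: 74.021,107.673 108.922,126.196 146.993,134.559 188.235,132.760

[2] closed run; points: 122.084,74.786 121.422,95.896 104.505,108.541 84.071,103.198 75.508,83.892 85.263,65.159 105.991,61.106

[3] closed run; points: 98.984,13.985 162.179,13.985 162.179,74.992 98.984,74.992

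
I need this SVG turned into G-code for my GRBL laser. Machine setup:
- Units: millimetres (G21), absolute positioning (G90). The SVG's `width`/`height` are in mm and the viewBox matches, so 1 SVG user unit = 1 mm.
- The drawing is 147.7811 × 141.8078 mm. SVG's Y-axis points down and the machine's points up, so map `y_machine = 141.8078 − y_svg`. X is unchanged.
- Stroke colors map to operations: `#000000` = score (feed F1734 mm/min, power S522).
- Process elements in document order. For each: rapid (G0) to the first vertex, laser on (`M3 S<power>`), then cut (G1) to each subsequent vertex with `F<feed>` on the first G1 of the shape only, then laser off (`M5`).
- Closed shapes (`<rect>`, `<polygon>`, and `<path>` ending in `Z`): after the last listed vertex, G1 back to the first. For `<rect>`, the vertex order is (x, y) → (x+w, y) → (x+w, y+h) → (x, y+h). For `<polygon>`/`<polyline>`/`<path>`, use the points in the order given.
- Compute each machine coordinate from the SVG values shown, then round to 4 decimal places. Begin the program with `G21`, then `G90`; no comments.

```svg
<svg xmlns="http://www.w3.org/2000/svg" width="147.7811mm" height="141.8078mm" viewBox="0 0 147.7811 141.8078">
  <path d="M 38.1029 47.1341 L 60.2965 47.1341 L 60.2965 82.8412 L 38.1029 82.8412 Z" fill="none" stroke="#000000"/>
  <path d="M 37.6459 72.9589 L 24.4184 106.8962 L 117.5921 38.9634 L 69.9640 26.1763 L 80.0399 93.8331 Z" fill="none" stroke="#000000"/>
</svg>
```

viewBox `0 0 147.7811 141.8078` with mm width/height → 1 unit = 1 mm. Flip: y_m = 141.8078 − y_svg.

**Shape 1** — `<path>` rectangle, stroke `#000000` → score (S522, F1734). Machine vertices: (38.1029,94.6737) → (60.2965,94.6737) → (60.2965,58.9666) → (38.1029,58.9666) → (38.1029,94.6737). Closed: final G1 returns to the first vertex.

**Shape 2** — `<path>` closed polygon, stroke `#000000` → score (S522, F1734). Machine vertices: (37.6459,68.8489) → (24.4184,34.9116) → (117.5921,102.8444) → (69.9640,115.6315) → (80.0399,47.9747) → (37.6459,68.8489). Closed: final G1 returns to the first vertex.

G21
G90
G0 X38.1029 Y94.6737
M3 S522
G1 X60.2965 Y94.6737 F1734
G1 X60.2965 Y58.9666
G1 X38.1029 Y58.9666
G1 X38.1029 Y94.6737
M5
G0 X37.6459 Y68.8489
M3 S522
G1 X24.4184 Y34.9116 F1734
G1 X117.5921 Y102.8444
G1 X69.9640 Y115.6315
G1 X80.0399 Y47.9747
G1 X37.6459 Y68.8489
M5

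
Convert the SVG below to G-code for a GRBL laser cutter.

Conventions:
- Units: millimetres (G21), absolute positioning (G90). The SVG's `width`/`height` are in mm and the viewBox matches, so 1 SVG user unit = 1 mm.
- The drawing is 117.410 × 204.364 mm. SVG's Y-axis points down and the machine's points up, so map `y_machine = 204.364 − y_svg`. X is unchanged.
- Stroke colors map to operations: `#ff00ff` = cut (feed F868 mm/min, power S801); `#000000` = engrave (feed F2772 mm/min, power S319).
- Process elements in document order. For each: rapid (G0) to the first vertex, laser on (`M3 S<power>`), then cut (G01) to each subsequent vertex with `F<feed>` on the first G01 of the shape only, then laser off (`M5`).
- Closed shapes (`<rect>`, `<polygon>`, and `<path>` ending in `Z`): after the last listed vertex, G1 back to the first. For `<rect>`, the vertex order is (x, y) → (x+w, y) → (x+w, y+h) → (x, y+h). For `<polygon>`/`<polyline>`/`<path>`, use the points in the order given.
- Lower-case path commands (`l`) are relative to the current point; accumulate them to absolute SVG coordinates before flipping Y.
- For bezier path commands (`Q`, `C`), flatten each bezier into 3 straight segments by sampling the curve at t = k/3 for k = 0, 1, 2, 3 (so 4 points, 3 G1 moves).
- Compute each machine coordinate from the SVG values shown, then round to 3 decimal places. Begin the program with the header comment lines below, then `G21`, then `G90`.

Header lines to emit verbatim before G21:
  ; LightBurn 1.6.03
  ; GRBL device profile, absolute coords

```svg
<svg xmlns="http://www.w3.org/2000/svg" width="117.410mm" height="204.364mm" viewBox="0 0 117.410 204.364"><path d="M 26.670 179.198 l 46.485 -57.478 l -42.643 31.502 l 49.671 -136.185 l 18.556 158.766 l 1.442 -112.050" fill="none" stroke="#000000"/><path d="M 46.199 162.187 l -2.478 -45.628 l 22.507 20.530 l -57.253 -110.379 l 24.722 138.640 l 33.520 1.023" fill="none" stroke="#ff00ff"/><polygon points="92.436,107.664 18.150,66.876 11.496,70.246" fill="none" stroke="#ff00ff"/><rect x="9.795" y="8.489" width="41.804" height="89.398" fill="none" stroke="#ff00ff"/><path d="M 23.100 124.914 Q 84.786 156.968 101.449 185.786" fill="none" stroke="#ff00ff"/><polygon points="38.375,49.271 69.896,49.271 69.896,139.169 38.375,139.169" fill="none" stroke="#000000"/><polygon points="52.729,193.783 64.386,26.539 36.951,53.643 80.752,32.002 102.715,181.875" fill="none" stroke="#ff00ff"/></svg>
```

; LightBurn 1.6.03
; GRBL device profile, absolute coords
G21
G90
G0 X26.670 Y25.166
M3 S319
G01 X73.155 Y82.644 F2772
G01 X30.512 Y51.142
G01 X80.183 Y187.327
G01 X98.739 Y28.561
G01 X100.181 Y140.611
M5
G0 X46.199 Y42.177
M3 S801
G01 X43.721 Y87.805 F868
G01 X66.228 Y67.275
G01 X8.975 Y177.654
G01 X33.697 Y39.014
G01 X67.217 Y37.991
M5
G0 X92.436 Y96.700
M3 S801
G01 X18.150 Y137.488 F868
G01 X11.496 Y134.118
G01 X92.436 Y96.700
M5
G0 X9.795 Y195.875
M3 S801
G01 X51.599 Y195.875 F868
G01 X51.599 Y106.477
G01 X9.795 Y106.477
G01 X9.795 Y195.875
M5
G0 X23.100 Y79.450
M3 S801
G01 X59.221 Y58.440 F868
G01 X85.338 Y38.150
G01 X101.449 Y18.578
M5
G0 X38.375 Y155.093
M3 S319
G01 X69.896 Y155.093 F2772
G01 X69.896 Y65.195
G01 X38.375 Y65.195
G01 X38.375 Y155.093
M5
G0 X52.729 Y10.581
M3 S801
G01 X64.386 Y177.825 F868
G01 X36.951 Y150.721
G01 X80.752 Y172.362
G01 X102.715 Y22.489
G01 X52.729 Y10.581
M5

Since the viewBox matches the mm dimensions, user units are millimetres directly. The only transform is the Y-flip y_m = 204.364 − y_svg.

Shape 1 is a open polyline drawn with `<path>`. Its stroke #000000 means engrave at S319, F2772. After flipping Y the toolpath is (26.670,25.166) → (73.155,82.644) → (30.512,51.142) → (80.183,187.327) → (98.739,28.561) → (100.181,140.611).

Shape 2 is a open polyline drawn with `<path>`. Its stroke #ff00ff means cut at S801, F868. After flipping Y the toolpath is (46.199,42.177) → (43.721,87.805) → (66.228,67.275) → (8.975,177.654) → (33.697,39.014) → (67.217,37.991).

Shape 3 is a closed polygon drawn with `<polygon>`. Its stroke #ff00ff means cut at S801, F868. After flipping Y the toolpath is (92.436,96.700) → (18.150,137.488) → (11.496,134.118) → (92.436,96.700), returning to the start.

Shape 4 is a rectangle drawn with `<rect>`. Its stroke #ff00ff means cut at S801, F868. After flipping Y the toolpath is (9.795,195.875) → (51.599,195.875) → (51.599,106.477) → (9.795,106.477) → (9.795,195.875), returning to the start.

Shape 5 is a quadratic bezier drawn with `<path>`. Its stroke #ff00ff means cut at S801, F868. After flipping Y the toolpath is (23.100,79.450) → (59.221,58.440) → (85.338,38.150) → (101.449,18.578).

Shape 6 is a rectangle drawn with `<polygon>`. Its stroke #000000 means engrave at S319, F2772. After flipping Y the toolpath is (38.375,155.093) → (69.896,155.093) → (69.896,65.195) → (38.375,65.195) → (38.375,155.093), returning to the start.

Shape 7 is a closed polygon drawn with `<polygon>`. Its stroke #ff00ff means cut at S801, F868. After flipping Y the toolpath is (52.729,10.581) → (64.386,177.825) → (36.951,150.721) → (80.752,172.362) → (102.715,22.489) → (52.729,10.581), returning to the start.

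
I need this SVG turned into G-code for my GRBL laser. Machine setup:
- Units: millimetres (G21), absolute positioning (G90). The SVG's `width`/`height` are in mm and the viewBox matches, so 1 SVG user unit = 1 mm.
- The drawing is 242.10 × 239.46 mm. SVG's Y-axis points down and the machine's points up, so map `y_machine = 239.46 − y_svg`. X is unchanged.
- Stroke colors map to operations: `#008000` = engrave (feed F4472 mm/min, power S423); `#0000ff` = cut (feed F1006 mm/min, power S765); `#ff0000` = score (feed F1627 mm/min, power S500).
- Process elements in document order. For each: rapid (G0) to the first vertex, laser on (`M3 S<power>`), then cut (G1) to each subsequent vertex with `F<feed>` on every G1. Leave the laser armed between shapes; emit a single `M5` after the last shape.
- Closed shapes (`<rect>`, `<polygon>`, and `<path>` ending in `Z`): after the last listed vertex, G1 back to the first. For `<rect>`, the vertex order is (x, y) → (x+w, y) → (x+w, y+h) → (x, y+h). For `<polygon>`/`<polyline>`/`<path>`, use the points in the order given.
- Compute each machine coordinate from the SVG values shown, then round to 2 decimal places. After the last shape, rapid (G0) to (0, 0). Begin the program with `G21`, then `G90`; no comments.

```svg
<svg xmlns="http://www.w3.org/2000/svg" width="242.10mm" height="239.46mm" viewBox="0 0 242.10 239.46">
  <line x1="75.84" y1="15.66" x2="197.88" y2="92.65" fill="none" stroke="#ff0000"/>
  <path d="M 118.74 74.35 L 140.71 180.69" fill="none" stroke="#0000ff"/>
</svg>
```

viewBox `0 0 242.10 239.46` with mm width/height → 1 unit = 1 mm. Flip: y_m = 239.46 − y_svg.

**Shape 1** — `<line>` line segment, stroke `#ff0000` → score (S500, F1627). Machine vertices: (75.84,223.80) → (197.88,146.81). Open path.

**Shape 2** — `<path>` line segment, stroke `#0000ff` → cut (S765, F1006). Machine vertices: (118.74,165.11) → (140.71,58.77). Open path.

G21
G90
G0 X75.84 Y223.80
M3 S500
G1 X197.88 Y146.81 F1627
G0 X118.74 Y165.11
M3 S765
G1 X140.71 Y58.77 F1006
M5
G0 X0.00 Y0.00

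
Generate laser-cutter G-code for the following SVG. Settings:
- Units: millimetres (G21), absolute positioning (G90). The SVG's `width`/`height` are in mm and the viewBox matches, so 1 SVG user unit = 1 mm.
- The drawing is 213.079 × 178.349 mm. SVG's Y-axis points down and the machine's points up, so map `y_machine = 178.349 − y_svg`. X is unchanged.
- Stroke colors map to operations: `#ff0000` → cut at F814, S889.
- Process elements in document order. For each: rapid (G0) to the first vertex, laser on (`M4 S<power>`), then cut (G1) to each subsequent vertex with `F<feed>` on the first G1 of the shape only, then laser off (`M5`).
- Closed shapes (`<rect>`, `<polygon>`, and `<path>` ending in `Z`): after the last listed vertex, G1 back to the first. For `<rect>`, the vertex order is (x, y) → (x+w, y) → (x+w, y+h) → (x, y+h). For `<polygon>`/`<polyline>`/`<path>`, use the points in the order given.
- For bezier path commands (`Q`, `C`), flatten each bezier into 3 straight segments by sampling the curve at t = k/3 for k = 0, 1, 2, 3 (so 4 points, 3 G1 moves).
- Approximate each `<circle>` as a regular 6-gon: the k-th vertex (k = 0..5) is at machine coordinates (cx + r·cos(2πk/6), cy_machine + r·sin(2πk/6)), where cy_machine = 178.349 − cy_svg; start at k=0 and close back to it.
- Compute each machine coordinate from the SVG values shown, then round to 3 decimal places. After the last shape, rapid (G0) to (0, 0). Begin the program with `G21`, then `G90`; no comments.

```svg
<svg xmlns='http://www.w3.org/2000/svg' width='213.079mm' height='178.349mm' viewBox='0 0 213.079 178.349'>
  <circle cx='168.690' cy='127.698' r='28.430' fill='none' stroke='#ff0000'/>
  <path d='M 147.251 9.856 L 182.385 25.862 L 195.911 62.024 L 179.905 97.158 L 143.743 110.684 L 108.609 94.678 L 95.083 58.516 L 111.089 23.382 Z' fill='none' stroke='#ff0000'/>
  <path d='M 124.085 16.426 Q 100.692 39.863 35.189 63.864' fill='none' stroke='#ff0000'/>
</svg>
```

G21
G90
G0 X197.120 Y50.651
M4 S889
G1 X182.905 Y75.272 F814
G1 X154.475 Y75.272
G1 X140.260 Y50.651
G1 X154.475 Y26.030
G1 X182.905 Y26.030
G1 X197.120 Y50.651
M5
G0 X147.251 Y168.493
M4 S889
G1 X182.385 Y152.487 F814
G1 X195.911 Y116.325
G1 X179.905 Y81.191
G1 X143.743 Y67.665
G1 X108.609 Y83.671
G1 X95.083 Y119.833
G1 X111.089 Y154.967
G1 X147.251 Y168.493
M5
G0 X124.085 Y161.923
M4 S889
G1 X103.811 Y146.236 F814
G1 X74.179 Y130.423
G1 X35.189 Y114.485
M5
G0 X0.000 Y0.000

viewBox `0 0 213.079 178.349` with mm width/height → 1 unit = 1 mm. Flip: y_m = 178.349 − y_svg.

**Shape 1** — `<circle>` circle, stroke `#ff0000` → cut (S889, F814). Machine vertices: (197.120,50.651) → (182.905,75.272) → (154.475,75.272) → (140.260,50.651) → (154.475,26.030) → (182.905,26.030) → (197.120,50.651). Closed: final G1 returns to the first vertex.

**Shape 2** — `<path>` regular polygon, stroke `#ff0000` → cut (S889, F814). Machine vertices: (147.251,168.493) → (182.385,152.487) → (195.911,116.325) → (179.905,81.191) → (143.743,67.665) → (108.609,83.671) → (95.083,119.833) → (111.089,154.967) → (147.251,168.493). Closed: final G1 returns to the first vertex.

**Shape 3** — `<path>` quadratic bezier, stroke `#ff0000` → cut (S889, F814). Control points (SVG): P0=(124.085,16.426), P1=(100.692,39.863), P2=(35.189,63.864); sampled at t=k/3. Machine vertices: (124.085,161.923) → (103.811,146.236) → (74.179,130.423) → (35.189,114.485). Open path.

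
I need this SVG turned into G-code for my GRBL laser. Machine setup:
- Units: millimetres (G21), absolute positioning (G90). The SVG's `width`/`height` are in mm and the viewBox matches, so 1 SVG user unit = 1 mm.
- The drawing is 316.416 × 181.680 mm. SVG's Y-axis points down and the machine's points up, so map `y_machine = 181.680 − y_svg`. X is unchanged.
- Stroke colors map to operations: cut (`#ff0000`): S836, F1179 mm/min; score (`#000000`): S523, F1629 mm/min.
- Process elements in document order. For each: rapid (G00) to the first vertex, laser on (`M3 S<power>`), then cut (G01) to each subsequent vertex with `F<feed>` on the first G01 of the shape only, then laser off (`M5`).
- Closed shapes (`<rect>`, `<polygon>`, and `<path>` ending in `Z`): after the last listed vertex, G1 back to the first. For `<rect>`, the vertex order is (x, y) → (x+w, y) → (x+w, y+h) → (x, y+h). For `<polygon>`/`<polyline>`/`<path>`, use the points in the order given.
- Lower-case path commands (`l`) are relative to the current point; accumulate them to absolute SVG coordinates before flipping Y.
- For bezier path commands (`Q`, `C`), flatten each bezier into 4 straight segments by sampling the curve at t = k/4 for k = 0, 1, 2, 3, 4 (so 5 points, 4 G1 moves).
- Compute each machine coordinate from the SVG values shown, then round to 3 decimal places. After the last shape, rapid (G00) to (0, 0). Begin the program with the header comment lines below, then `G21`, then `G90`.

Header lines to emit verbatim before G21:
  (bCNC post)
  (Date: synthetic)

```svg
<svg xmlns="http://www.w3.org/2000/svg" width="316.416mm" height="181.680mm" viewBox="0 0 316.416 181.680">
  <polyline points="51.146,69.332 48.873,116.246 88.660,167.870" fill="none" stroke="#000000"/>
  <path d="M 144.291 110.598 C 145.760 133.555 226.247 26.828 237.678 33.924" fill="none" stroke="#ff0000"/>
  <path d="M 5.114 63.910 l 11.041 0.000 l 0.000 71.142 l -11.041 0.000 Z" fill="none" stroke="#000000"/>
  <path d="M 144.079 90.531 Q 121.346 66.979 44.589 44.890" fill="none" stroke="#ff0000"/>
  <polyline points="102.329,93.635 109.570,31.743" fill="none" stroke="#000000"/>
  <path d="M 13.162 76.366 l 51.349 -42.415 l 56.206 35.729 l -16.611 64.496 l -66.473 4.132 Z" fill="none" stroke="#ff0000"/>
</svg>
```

(bCNC post)
(Date: synthetic)
G21
G90
G00 X51.146 Y112.348
M3 S523
G01 X48.873 Y65.434 F1629
G01 X88.660 Y13.810
M5
G00 X144.291 Y71.082
M3 S836
G01 X157.895 Y74.375 F1179
G01 X187.249 Y103.471
G01 X218.470 Y135.541
G01 X237.678 Y147.756
M5
G00 X5.114 Y117.770
M3 S523
G01 X16.155 Y117.770 F1629
G01 X16.155 Y46.628
G01 X5.114 Y46.628
G01 X5.114 Y117.770
M5
G00 X144.079 Y91.149
M3 S836
G01 X129.336 Y102.834 F1179
G01 X107.840 Y114.335
G01 X79.591 Y125.654
G01 X44.589 Y136.790
M5
G00 X102.329 Y88.045
M3 S523
G01 X109.570 Y149.937 F1629
M5
G00 X13.162 Y105.314
M3 S836
G01 X64.511 Y147.729 F1179
G01 X120.717 Y112.000
G01 X104.106 Y47.504
G01 X37.633 Y43.372
G01 X13.162 Y105.314
M5
G00 X0.000 Y0.000

1 u = 1 mm; y_m = 181.680 − y.

[1] `<polyline>` open polyline, #000000→score S523 F1629: (51.146,112.348) → (48.873,65.434) → (88.660,13.810)

[2] `<path>` cubic bezier, #ff0000→cut S836 F1179: (144.291,71.082) → (157.895,74.375) → (187.249,103.471) → (218.470,135.541) → (237.678,147.756)

[3] `<path>` rectangle, #000000→score S523 F1629: (5.114,117.770) → (16.155,117.770) → (16.155,46.628) → (5.114,46.628) → (5.114,117.770) (closed)

[4] `<path>` quadratic bezier, #ff0000→cut S836 F1179: (144.079,91.149) → (129.336,102.834) → (107.840,114.335) → (79.591,125.654) → (44.589,136.790)

[5] `<polyline>` line segment, #000000→score S523 F1629: (102.329,88.045) → (109.570,149.937)

[6] `<path>` regular polygon, #ff0000→cut S836 F1179: (13.162,105.314) → (64.511,147.729) → (120.717,112.000) → (104.106,47.504) → (37.633,43.372) → (13.162,105.314) (closed)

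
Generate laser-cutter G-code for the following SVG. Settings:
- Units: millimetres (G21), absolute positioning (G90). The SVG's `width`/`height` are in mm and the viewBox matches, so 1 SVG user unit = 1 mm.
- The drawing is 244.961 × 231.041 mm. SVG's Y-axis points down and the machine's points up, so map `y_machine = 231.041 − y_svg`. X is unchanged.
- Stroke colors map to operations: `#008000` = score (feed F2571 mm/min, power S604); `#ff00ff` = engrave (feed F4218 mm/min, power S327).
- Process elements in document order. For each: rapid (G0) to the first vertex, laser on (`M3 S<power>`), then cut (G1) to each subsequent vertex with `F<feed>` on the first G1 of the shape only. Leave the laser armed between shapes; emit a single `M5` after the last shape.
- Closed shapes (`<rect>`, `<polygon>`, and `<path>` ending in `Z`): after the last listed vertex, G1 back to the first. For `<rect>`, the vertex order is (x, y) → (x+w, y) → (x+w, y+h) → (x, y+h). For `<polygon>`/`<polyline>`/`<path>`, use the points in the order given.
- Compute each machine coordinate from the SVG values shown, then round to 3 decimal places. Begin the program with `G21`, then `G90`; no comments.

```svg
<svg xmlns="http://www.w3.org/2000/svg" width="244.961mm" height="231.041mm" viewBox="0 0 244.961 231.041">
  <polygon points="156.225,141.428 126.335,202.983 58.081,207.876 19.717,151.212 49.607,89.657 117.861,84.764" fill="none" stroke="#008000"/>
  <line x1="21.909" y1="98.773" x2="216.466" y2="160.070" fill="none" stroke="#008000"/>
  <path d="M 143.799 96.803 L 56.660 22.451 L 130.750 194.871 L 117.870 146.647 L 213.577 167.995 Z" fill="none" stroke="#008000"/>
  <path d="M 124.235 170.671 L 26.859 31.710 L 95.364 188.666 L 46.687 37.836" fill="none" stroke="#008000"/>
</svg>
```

1 u = 1 mm; y_m = 231.041 − y.

[1] `<polygon>` regular polygon, #008000→score S604 F2571: (156.225,89.613) → (126.335,28.058) → (58.081,23.165) → (19.717,79.829) → (49.607,141.384) → (117.861,146.277) → (156.225,89.613) (closed)

[2] `<line>` line segment, #008000→score S604 F2571: (21.909,132.268) → (216.466,70.971)

[3] `<path>` closed polygon, #008000→score S604 F2571: (143.799,134.238) → (56.660,208.590) → (130.750,36.170) → (117.870,84.394) → (213.577,63.046) → (143.799,134.238) (closed)

[4] `<path>` open polyline, #008000→score S604 F2571: (124.235,60.370) → (26.859,199.331) → (95.364,42.375) → (46.687,193.205)

G21
G90
G0 X156.225 Y89.613
M3 S604
G1 X126.335 Y28.058 F2571
G1 X58.081 Y23.165
G1 X19.717 Y79.829
G1 X49.607 Y141.384
G1 X117.861 Y146.277
G1 X156.225 Y89.613
G0 X21.909 Y132.268
M3 S604
G1 X216.466 Y70.971 F2571
G0 X143.799 Y134.238
M3 S604
G1 X56.660 Y208.590 F2571
G1 X130.750 Y36.170
G1 X117.870 Y84.394
G1 X213.577 Y63.046
G1 X143.799 Y134.238
G0 X124.235 Y60.370
M3 S604
G1 X26.859 Y199.331 F2571
G1 X95.364 Y42.375
G1 X46.687 Y193.205
M5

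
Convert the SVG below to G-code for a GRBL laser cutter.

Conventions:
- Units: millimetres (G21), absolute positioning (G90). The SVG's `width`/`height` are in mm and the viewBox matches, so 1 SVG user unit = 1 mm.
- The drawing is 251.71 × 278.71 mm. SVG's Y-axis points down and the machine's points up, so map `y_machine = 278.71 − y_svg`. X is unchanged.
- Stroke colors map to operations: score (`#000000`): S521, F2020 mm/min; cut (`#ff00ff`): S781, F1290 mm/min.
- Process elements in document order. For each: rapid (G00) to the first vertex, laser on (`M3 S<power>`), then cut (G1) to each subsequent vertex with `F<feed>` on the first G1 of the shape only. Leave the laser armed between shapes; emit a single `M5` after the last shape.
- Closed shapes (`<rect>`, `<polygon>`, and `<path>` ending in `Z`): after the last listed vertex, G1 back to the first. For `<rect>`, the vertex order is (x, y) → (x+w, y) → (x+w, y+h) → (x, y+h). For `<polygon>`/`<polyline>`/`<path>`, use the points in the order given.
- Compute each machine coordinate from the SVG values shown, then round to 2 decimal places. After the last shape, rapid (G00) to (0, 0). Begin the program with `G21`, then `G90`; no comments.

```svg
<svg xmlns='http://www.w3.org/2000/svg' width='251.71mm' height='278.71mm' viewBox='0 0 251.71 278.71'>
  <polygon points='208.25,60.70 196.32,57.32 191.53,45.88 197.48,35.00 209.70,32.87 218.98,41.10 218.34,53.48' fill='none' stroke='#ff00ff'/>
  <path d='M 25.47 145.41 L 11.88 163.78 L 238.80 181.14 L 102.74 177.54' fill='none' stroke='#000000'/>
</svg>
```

G21
G90
G00 X208.25 Y218.01
M3 S781
G1 X196.32 Y221.39 F1290
G1 X191.53 Y232.83
G1 X197.48 Y243.71
G1 X209.70 Y245.84
G1 X218.98 Y237.61
G1 X218.34 Y225.23
G1 X208.25 Y218.01
G00 X25.47 Y133.30
M3 S521
G1 X11.88 Y114.93 F2020
G1 X238.80 Y97.57
G1 X102.74 Y101.17
M5
G00 X0.00 Y0.00

1 u = 1 mm; y_m = 278.71 − y.

[1] `<polygon>` regular polygon, #ff00ff→cut S781 F1290: (208.25,218.01) → (196.32,221.39) → (191.53,232.83) → (197.48,243.71) → (209.70,245.84) → (218.98,237.61) → (218.34,225.23) → (208.25,218.01) (closed)

[2] `<path>` open polyline, #000000→score S521 F2020: (25.47,133.30) → (11.88,114.93) → (238.80,97.57) → (102.74,101.17)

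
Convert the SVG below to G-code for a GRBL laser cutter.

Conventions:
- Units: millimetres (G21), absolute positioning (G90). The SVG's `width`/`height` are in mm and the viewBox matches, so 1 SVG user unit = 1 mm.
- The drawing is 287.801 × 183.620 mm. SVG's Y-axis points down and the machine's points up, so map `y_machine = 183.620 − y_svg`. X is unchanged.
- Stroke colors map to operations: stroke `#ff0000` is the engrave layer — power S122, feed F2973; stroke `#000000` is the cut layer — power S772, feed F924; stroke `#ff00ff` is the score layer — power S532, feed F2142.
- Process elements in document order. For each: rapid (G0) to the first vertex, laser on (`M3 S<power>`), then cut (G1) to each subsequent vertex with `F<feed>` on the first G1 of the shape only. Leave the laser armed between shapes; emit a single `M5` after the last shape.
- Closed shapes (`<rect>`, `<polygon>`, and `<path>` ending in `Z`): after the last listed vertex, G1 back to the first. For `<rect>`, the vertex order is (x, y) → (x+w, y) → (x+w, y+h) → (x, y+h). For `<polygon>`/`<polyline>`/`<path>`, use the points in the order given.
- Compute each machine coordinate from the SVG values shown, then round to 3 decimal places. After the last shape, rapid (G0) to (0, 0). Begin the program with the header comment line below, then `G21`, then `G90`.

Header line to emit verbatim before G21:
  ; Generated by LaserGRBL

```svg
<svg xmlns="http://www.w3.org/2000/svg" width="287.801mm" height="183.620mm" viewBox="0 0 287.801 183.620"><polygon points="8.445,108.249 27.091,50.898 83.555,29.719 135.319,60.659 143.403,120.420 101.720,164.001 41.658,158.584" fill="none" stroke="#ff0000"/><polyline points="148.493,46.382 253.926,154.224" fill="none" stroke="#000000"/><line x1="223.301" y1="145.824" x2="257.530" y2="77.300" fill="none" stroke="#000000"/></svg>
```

viewBox `0 0 287.801 183.620` with mm width/height → 1 unit = 1 mm. Flip: y_m = 183.620 − y_svg.

**Shape 1** — `<polygon>` regular polygon, stroke `#ff0000` → engrave (S122, F2973). Machine vertices: (8.445,75.371) → (27.091,132.722) → (83.555,153.901) → (135.319,122.961) → (143.403,63.200) → (101.720,19.619) → (41.658,25.036) → (8.445,75.371). Closed: final G1 returns to the first vertex.

**Shape 2** — `<polyline>` line segment, stroke `#000000` → cut (S772, F924). Machine vertices: (148.493,137.238) → (253.926,29.396). Open path.

**Shape 3** — `<line>` line segment, stroke `#000000` → cut (S772, F924). Machine vertices: (223.301,37.796) → (257.530,106.320). Open path.

; Generated by LaserGRBL
G21
G90
G0 X8.445 Y75.371
M3 S122
G1 X27.091 Y132.722 F2973
G1 X83.555 Y153.901
G1 X135.319 Y122.961
G1 X143.403 Y63.200
G1 X101.720 Y19.619
G1 X41.658 Y25.036
G1 X8.445 Y75.371
G0 X148.493 Y137.238
M3 S772
G1 X253.926 Y29.396 F924
G0 X223.301 Y37.796
M3 S772
G1 X257.530 Y106.320 F924
M5
G0 X0.000 Y0.000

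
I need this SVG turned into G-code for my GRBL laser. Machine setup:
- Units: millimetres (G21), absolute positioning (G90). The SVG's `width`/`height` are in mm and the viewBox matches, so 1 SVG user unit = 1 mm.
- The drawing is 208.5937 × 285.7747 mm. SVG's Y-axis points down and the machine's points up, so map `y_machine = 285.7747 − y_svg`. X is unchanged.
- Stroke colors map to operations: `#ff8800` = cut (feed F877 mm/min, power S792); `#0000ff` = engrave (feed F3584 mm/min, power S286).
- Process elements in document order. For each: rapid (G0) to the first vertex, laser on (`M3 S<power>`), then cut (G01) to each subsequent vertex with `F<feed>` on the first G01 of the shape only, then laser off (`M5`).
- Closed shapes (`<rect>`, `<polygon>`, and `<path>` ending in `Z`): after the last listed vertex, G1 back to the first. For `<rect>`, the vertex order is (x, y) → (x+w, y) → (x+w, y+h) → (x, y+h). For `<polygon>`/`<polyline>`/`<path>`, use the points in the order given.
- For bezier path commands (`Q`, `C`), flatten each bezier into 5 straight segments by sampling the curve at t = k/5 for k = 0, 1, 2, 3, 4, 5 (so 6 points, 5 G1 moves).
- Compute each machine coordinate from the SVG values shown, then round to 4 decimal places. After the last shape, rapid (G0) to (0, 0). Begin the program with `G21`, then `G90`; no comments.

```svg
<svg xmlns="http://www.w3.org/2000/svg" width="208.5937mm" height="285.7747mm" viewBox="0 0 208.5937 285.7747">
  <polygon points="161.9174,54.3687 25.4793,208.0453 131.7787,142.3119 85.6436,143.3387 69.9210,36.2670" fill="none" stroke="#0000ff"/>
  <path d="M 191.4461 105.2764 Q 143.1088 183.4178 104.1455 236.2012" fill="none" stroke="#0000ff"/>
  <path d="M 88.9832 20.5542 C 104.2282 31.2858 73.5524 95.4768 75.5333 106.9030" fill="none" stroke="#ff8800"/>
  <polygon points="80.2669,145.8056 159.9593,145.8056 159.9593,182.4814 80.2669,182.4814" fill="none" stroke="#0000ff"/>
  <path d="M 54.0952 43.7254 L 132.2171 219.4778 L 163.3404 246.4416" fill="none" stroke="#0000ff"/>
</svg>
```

G21
G90
G0 X161.9174 Y231.4060
M3 S286
G01 X25.4793 Y77.7294 F3584
G01 X131.7787 Y143.4628
G01 X85.6436 Y142.4360
G01 X69.9210 Y249.5077
G01 X161.9174 Y231.4060
M5
G0 X191.4461 Y180.4983
M3 S286
G01 X172.4861 Y150.2561 F3584
G01 X154.2761 Y122.0425
G01 X136.8160 Y95.8575
G01 X120.1058 Y71.7012
G01 X104.1455 Y49.5735
M5
G0 X88.9832 Y265.2205
M3 S792
G01 X93.2483 Y253.2162 F877
G01 X90.2642 Y233.4804
G01 X83.8025 Y211.1119
G01 X77.6349 Y191.2094
G01 X75.5333 Y178.8717
M5
G0 X80.2669 Y139.9691
M3 S286
G01 X159.9593 Y139.9691 F3584
G01 X159.9593 Y103.2933
G01 X80.2669 Y103.2933
G01 X80.2669 Y139.9691
M5
G0 X54.0952 Y242.0493
M3 S286
G01 X132.2171 Y66.2969 F3584
G01 X163.3404 Y39.3331
M5
G0 X0.0000 Y0.0000

Since the viewBox matches the mm dimensions, user units are millimetres directly. The only transform is the Y-flip y_m = 285.7747 − y_svg.

Shape 1 is a closed polygon drawn with `<polygon>`. Its stroke #0000ff means engrave at S286, F3584. After flipping Y the toolpath is (161.9174,231.4060) → (25.4793,77.7294) → (131.7787,143.4628) → (85.6436,142.4360) → (69.9210,249.5077) → (161.9174,231.4060), returning to the start.

Shape 2 is a quadratic bezier drawn with `<path>`. Its stroke #0000ff means engrave at S286, F3584. After flipping Y the toolpath is (191.4461,180.4983) → (172.4861,150.2561) → (154.2761,122.0425) → (136.8160,95.8575) → (120.1058,71.7012) → (104.1455,49.5735).

Shape 3 is a cubic bezier drawn with `<path>`. Its stroke #ff8800 means cut at S792, F877. After flipping Y the toolpath is (88.9832,265.2205) → (93.2483,253.2162) → (90.2642,233.4804) → (83.8025,211.1119) → (77.6349,191.2094) → (75.5333,178.8717).

Shape 4 is a rectangle drawn with `<polygon>`. Its stroke #0000ff means engrave at S286, F3584. After flipping Y the toolpath is (80.2669,139.9691) → (159.9593,139.9691) → (159.9593,103.2933) → (80.2669,103.2933) → (80.2669,139.9691), returning to the start.

Shape 5 is a open polyline drawn with `<path>`. Its stroke #0000ff means engrave at S286, F3584. After flipping Y the toolpath is (54.0952,242.0493) → (132.2171,66.2969) → (163.3404,39.3331).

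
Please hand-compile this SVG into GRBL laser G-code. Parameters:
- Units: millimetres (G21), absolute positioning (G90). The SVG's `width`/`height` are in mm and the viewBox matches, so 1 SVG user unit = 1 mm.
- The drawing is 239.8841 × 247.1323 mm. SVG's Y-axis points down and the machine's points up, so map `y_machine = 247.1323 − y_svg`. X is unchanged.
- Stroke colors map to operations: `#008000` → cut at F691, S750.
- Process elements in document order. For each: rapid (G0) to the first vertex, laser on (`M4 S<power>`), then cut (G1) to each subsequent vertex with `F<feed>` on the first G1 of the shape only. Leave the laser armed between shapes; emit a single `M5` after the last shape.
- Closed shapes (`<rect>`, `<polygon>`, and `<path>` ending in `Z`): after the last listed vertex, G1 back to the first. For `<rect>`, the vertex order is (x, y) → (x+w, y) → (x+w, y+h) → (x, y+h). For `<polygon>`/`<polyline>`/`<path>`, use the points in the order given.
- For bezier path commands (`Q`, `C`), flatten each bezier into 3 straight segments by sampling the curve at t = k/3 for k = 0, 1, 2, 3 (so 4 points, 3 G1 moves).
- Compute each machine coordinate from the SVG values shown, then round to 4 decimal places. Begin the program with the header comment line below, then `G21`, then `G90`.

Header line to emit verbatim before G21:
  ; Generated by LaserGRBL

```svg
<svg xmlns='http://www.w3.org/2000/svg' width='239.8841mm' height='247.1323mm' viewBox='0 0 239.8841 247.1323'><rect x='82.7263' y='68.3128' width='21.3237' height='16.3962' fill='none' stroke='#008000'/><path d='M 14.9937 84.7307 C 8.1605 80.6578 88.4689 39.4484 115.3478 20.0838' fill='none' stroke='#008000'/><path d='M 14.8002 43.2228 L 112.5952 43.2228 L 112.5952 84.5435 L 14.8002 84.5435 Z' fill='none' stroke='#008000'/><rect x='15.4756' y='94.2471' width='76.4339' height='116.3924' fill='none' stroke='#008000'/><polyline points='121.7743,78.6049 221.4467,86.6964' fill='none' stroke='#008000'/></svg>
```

; Generated by LaserGRBL
G21
G90
G0 X82.7263 Y178.8195
M4 S750
G1 X104.0500 Y178.8195 F691
G1 X104.0500 Y162.4233
G1 X82.7263 Y162.4233
G1 X82.7263 Y178.8195
G0 X14.9937 Y162.4016
M4 S750
G1 X32.0014 Y176.6688 F691
G1 X75.8654 Y202.5868
G1 X115.3478 Y227.0485
G0 X14.8002 Y203.9095
M4 S750
G1 X112.5952 Y203.9095 F691
G1 X112.5952 Y162.5888
G1 X14.8002 Y162.5888
G1 X14.8002 Y203.9095
G0 X15.4756 Y152.8852
M4 S750
G1 X91.9095 Y152.8852 F691
G1 X91.9095 Y36.4928
G1 X15.4756 Y36.4928
G1 X15.4756 Y152.8852
G0 X121.7743 Y168.5274
M4 S750
G1 X221.4467 Y160.4359 F691
M5

viewBox `0 0 239.8841 247.1323` with mm width/height → 1 unit = 1 mm. Flip: y_m = 247.1323 − y_svg.

**Shape 1** — `<rect>` rectangle, stroke `#008000` → cut (S750, F691). Machine vertices: (82.7263,178.8195) → (104.0500,178.8195) → (104.0500,162.4233) → (82.7263,162.4233) → (82.7263,178.8195). Closed: final G1 returns to the first vertex.

**Shape 2** — `<path>` cubic bezier, stroke `#008000` → cut (S750, F691). Control points (SVG): P0=(14.9937,84.7307), P1=(8.1605,80.6578), P2=(88.4689,39.4484), P3=(115.3478,20.0838); sampled at t=k/3. Machine vertices: (14.9937,162.4016) → (32.0014,176.6688) → (75.8654,202.5868) → (115.3478,227.0485). Open path.

**Shape 3** — `<path>` rectangle, stroke `#008000` → cut (S750, F691). Machine vertices: (14.8002,203.9095) → (112.5952,203.9095) → (112.5952,162.5888) → (14.8002,162.5888) → (14.8002,203.9095). Closed: final G1 returns to the first vertex.

**Shape 4** — `<rect>` rectangle, stroke `#008000` → cut (S750, F691). Machine vertices: (15.4756,152.8852) → (91.9095,152.8852) → (91.9095,36.4928) → (15.4756,36.4928) → (15.4756,152.8852). Closed: final G1 returns to the first vertex.

**Shape 5** — `<polyline>` line segment, stroke `#008000` → cut (S750, F691). Machine vertices: (121.7743,168.5274) → (221.4467,160.4359). Open path.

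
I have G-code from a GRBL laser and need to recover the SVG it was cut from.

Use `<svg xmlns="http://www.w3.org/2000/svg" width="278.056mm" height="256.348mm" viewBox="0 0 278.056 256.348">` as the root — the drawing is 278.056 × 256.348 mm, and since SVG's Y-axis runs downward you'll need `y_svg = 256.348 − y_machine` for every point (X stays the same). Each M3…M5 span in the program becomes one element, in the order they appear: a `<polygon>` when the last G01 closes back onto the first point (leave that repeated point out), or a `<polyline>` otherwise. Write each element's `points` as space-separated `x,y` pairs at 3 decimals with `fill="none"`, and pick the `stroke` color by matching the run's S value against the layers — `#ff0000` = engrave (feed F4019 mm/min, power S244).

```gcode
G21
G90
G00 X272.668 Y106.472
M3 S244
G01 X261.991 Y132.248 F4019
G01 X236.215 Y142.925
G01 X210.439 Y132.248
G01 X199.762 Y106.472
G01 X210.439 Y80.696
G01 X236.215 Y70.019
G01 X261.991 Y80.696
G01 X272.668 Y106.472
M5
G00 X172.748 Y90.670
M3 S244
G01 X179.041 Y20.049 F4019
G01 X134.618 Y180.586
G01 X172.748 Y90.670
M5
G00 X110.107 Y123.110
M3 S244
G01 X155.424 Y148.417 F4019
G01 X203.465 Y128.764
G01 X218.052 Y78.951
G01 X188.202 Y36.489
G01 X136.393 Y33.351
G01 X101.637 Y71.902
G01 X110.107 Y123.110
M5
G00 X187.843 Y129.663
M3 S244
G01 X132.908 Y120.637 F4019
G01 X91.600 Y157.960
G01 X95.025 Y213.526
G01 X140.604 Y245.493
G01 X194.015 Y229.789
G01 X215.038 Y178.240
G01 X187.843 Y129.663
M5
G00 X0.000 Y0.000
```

Machine Y-up, SVG Y-down with viewBox height 256.348, so y_svg = 256.348 − y_machine; X carries over. Every run uses S244, so all elements get stroke `#ff0000` (engrave).

Run 1: The run returns to its start, so emit a `<polygon>` with points (Y-flipped): 272.668,149.876 261.991,124.100 236.215,113.423 210.439,124.100 199.762,149.876 210.439,175.652 236.215,186.329 261.991,175.652.

Run 2: The run returns to its start, so emit a `<polygon>` with points (Y-flipped): 172.748,165.678 179.041,236.299 134.618,75.762.

Run 3: The run returns to its start, so emit a `<polygon>` with points (Y-flipped): 110.107,133.238 155.424,107.931 203.465,127.584 218.052,177.397 188.202,219.859 136.393,222.997 101.637,184.446.

Run 4: The run returns to its start, so emit a `<polygon>` with points (Y-flipped): 187.843,126.685 132.908,135.711 91.600,98.388 95.025,42.822 140.604,10.855 194.015,26.559 215.038,78.108.

<svg xmlns="http://www.w3.org/2000/svg" width="278.056mm" height="256.348mm" viewBox="0 0 278.056 256.348">
  <polygon points="272.668,149.876 261.991,124.100 236.215,113.423 210.439,124.100 199.762,149.876 210.439,175.652 236.215,186.329 261.991,175.652" fill="none" stroke="#ff0000"/>
  <polygon points="172.748,165.678 179.041,236.299 134.618,75.762" fill="none" stroke="#ff0000"/>
  <polygon points="110.107,133.238 155.424,107.931 203.465,127.584 218.052,177.397 188.202,219.859 136.393,222.997 101.637,184.446" fill="none" stroke="#ff0000"/>
  <polygon points="187.843,126.685 132.908,135.711 91.600,98.388 95.025,42.822 140.604,10.855 194.015,26.559 215.038,78.108" fill="none" stroke="#ff0000"/>
</svg>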